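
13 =13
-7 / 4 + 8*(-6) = -49.75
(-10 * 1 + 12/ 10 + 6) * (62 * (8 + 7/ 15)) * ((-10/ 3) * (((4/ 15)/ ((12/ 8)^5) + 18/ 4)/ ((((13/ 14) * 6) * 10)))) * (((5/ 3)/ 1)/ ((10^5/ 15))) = 0.10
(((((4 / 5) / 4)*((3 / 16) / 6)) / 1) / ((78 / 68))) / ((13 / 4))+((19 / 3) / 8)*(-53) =-41.96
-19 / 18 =-1.06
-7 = -7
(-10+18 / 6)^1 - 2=-9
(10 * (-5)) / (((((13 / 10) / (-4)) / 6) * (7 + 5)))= 1000 / 13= 76.92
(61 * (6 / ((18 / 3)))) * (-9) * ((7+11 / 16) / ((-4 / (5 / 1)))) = 337635 / 64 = 5275.55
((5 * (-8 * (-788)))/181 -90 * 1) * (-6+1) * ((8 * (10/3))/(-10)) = 609200/543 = 1121.92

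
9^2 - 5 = 76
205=205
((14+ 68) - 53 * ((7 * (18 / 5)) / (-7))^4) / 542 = -16.27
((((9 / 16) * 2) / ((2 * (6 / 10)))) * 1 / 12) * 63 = 315 / 64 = 4.92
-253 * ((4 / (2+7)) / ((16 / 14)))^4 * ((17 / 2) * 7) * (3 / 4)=-72286907 / 279936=-258.23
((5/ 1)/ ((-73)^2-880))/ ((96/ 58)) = 145/ 213552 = 0.00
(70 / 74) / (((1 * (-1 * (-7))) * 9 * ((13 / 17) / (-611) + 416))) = 3995 / 110683539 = 0.00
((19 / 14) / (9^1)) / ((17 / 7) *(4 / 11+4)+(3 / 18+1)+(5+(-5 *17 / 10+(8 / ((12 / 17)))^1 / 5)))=1045 / 72978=0.01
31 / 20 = 1.55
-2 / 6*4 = -4 / 3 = -1.33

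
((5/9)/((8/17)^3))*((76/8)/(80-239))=-466735/1465344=-0.32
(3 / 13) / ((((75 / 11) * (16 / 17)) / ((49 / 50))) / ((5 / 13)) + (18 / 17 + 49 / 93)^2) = 4041790137 / 342222262343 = 0.01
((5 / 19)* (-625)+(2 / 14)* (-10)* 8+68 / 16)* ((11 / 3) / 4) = -1004509 / 6384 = -157.35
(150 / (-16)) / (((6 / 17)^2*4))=-7225 / 384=-18.82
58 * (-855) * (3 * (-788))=117230760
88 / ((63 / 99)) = 968 / 7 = 138.29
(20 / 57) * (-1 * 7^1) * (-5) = 700 / 57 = 12.28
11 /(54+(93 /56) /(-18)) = 0.20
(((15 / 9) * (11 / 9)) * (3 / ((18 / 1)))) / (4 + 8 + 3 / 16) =88 / 3159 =0.03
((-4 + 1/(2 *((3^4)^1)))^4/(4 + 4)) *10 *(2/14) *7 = 876167474405/2754990144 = 318.03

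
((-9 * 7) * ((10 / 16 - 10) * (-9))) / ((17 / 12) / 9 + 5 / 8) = -1148175 / 169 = -6793.93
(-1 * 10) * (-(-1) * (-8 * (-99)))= -7920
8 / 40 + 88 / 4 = 111 / 5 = 22.20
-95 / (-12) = 95 / 12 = 7.92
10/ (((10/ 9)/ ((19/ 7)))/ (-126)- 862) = -15390/ 1326623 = -0.01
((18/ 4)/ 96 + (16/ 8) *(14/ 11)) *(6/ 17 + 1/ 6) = 96725/ 71808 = 1.35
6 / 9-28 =-82 / 3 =-27.33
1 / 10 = 0.10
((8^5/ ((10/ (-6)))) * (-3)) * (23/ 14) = 3391488/ 35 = 96899.66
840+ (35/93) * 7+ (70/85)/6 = 842.77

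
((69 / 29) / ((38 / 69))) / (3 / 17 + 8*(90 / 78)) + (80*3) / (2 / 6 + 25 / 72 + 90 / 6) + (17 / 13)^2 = 848767597871 / 48570684162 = 17.47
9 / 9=1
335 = 335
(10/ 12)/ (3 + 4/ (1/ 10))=5/ 258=0.02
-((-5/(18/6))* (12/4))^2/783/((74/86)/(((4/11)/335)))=-860/21351627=-0.00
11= 11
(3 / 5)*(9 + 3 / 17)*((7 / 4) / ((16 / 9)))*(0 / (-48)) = 0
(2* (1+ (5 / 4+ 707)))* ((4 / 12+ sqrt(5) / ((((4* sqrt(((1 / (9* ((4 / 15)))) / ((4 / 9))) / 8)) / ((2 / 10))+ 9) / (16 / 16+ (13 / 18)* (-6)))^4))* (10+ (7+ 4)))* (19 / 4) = -294094768000000* sqrt(6) / 793510263+ 377321 / 8+ 967153499440000* sqrt(5) / 2380530789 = 47784.57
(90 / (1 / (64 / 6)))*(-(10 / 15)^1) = -640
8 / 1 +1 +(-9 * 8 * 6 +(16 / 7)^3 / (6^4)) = -11751953 / 27783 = -422.99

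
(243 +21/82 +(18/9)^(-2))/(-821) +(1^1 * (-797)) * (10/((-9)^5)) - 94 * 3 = -2243352391927/7950593556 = -282.16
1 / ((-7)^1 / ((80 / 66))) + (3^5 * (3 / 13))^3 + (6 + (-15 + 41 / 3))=29832137815 / 169169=176345.18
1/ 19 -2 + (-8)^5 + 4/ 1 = -622553/ 19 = -32765.95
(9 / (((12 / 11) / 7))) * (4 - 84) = -4620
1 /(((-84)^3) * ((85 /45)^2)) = -3 /6344128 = -0.00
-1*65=-65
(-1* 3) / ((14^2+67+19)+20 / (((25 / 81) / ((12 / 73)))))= -365 / 35606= -0.01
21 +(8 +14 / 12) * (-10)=-212 / 3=-70.67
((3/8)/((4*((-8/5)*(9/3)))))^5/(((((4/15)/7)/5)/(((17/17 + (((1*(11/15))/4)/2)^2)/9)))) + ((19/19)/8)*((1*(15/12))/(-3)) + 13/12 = 7837318565140453/7599824371187712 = 1.03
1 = 1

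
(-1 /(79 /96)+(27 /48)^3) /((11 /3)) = -1006875 /3559424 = -0.28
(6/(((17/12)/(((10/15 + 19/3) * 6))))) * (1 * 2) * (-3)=-1067.29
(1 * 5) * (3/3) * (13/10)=13/2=6.50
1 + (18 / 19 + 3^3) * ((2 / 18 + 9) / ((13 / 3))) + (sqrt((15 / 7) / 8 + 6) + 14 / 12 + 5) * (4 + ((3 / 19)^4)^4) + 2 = 3461296962811583152335 * sqrt(546) / 8076359579893392695068 + 1944489836748564120398515 / 22498430258274451079118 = 96.44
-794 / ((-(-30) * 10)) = -397 / 150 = -2.65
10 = 10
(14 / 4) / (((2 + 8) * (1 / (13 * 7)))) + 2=677 / 20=33.85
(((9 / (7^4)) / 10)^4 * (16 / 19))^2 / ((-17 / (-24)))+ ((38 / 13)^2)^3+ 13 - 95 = 6923856485753670018725943577328405486513707686 / 12779490876690869048454260067201390794140625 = 541.79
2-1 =1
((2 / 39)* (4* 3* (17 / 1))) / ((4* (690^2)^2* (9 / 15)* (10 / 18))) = 17 / 491120955000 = 0.00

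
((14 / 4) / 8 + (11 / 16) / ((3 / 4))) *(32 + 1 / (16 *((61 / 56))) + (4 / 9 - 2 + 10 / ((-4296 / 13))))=778562395 / 18868032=41.26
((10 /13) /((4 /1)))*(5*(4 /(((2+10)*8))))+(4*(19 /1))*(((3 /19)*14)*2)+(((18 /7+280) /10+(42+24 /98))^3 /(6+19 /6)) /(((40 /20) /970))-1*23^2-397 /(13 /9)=1871543542520837431 /100942842000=18540626.61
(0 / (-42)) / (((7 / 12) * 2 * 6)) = 0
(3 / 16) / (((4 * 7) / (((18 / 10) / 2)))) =27 / 4480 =0.01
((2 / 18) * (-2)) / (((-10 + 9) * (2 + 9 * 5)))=2 / 423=0.00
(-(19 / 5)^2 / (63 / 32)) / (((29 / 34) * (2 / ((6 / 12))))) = -98192 / 45675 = -2.15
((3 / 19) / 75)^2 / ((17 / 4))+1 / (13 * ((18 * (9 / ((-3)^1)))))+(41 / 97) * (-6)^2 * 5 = 19871080791751 / 261183048750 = 76.08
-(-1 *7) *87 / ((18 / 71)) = 14413 / 6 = 2402.17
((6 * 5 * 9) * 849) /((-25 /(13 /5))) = -595998 /25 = -23839.92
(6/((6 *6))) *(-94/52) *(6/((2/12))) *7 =-987/13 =-75.92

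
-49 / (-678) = 49 / 678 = 0.07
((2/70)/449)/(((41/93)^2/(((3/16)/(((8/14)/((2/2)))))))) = 25947/241526080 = 0.00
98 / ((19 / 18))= 1764 / 19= 92.84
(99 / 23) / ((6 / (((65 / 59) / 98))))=2145 / 265972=0.01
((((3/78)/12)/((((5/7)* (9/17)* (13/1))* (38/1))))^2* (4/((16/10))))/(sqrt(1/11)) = 14161* sqrt(11)/19241906711040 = 0.00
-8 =-8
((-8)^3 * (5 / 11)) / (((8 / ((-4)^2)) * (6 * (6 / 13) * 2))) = -8320 / 99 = -84.04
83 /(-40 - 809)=-83 /849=-0.10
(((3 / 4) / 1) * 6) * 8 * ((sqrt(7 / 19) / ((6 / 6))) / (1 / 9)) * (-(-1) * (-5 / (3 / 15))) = -8100 * sqrt(133) / 19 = -4916.51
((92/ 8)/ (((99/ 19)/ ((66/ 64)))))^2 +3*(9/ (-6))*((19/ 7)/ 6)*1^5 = 811471/ 258048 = 3.14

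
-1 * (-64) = 64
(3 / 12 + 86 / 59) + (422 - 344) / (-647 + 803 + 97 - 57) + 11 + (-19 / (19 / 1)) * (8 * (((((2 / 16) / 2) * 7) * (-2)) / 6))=495133 / 34692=14.27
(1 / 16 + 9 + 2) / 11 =177 / 176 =1.01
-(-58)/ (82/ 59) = 1711/ 41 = 41.73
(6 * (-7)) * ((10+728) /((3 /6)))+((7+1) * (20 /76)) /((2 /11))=-1177628 /19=-61980.42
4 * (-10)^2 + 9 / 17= 6809 / 17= 400.53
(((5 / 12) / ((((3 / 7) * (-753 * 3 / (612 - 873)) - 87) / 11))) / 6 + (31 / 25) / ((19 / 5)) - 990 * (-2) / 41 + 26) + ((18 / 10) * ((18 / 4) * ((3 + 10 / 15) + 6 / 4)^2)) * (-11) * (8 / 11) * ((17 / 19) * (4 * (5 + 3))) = -46897387296991 / 948335904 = -49452.30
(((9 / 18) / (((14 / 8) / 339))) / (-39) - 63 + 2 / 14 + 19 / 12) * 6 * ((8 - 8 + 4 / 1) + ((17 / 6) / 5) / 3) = -2019067 / 1260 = -1602.43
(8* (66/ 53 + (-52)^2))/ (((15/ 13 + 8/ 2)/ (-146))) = -2177051552/ 3551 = -613081.26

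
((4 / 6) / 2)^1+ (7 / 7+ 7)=25 / 3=8.33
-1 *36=-36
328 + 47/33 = 10871/33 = 329.42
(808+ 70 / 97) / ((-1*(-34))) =23.79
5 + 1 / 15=5.07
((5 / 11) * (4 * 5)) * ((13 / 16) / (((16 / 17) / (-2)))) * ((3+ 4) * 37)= -1430975 / 352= -4065.27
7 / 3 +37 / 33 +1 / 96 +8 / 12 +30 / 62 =151093 / 32736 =4.62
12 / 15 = 4 / 5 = 0.80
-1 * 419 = -419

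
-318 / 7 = -45.43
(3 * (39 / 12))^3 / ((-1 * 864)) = -1.07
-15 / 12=-5 / 4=-1.25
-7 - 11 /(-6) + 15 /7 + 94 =90.98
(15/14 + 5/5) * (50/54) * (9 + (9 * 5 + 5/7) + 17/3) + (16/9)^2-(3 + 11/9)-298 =-26938/147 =-183.25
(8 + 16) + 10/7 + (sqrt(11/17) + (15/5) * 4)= sqrt(187)/17 + 262/7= 38.23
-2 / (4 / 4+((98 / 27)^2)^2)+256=23747610910 / 92768257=255.99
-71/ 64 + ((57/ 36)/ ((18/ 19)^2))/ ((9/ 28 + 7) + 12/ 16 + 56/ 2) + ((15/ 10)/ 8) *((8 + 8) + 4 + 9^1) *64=2724779819/ 7853760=346.94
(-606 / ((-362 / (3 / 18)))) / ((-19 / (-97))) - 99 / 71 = 14665 / 488338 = 0.03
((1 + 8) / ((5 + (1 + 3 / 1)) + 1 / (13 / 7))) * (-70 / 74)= -4095 / 4588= -0.89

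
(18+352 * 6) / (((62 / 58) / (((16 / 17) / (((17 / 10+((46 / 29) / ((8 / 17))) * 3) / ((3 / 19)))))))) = 1719676800 / 68599063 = 25.07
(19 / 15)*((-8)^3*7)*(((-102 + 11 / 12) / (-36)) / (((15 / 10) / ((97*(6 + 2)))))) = -8012243456 / 1215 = -6594439.06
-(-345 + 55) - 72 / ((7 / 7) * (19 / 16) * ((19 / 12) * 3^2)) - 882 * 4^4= -225506.25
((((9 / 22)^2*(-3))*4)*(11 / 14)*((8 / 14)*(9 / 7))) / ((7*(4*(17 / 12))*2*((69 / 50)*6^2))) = -0.00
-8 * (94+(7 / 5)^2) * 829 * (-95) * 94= 5683112009.60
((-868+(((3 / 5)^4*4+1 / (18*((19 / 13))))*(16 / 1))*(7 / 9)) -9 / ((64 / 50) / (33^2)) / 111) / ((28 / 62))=-32835382496783 / 15944040000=-2059.41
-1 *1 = -1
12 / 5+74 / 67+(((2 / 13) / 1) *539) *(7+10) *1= 6154472 / 4355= 1413.20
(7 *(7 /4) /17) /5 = 49 /340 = 0.14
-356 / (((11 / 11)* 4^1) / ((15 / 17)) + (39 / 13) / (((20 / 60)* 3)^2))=-5340 / 113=-47.26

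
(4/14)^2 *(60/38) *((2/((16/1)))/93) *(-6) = -30/28861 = -0.00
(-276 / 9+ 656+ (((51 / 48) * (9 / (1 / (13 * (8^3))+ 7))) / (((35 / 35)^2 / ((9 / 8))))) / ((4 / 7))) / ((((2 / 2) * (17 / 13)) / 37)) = 4691587901 / 264027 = 17769.35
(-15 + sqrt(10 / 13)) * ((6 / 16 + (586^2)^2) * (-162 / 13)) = 1146190300575165 / 52-76412686705011 * sqrt(130) / 676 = 20753306556225.76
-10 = -10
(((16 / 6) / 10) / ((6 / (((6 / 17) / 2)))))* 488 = 976 / 255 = 3.83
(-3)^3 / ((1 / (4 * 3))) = -324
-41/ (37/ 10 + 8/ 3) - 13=-3713/ 191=-19.44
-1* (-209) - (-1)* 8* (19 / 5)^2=8113 / 25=324.52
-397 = -397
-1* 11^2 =-121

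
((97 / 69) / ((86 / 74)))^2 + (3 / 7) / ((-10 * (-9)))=904598833 / 616216230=1.47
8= 8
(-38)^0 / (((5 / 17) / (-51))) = -867 / 5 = -173.40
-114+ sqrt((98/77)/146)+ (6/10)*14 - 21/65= -1377/13+ sqrt(5621)/803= -105.83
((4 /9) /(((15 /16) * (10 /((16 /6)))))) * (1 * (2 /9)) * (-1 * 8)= -4096 /18225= -0.22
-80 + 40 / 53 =-4200 / 53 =-79.25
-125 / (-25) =5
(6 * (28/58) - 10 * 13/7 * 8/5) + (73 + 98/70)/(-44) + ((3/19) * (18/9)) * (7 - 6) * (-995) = -72702731/212135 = -342.72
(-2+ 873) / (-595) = -871 / 595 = -1.46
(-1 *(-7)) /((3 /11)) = 77 /3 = 25.67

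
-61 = -61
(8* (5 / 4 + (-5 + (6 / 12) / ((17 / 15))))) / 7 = -450 / 119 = -3.78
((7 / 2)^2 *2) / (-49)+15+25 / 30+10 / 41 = 15.58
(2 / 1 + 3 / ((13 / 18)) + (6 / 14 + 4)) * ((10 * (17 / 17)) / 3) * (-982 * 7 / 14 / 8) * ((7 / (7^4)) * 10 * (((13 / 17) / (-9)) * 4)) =2626850 / 122451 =21.45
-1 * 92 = -92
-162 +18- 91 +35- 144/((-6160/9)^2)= -474320729/2371600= -200.00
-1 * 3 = -3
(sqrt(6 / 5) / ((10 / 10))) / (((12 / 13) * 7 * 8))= 13 * sqrt(30) / 3360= 0.02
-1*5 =-5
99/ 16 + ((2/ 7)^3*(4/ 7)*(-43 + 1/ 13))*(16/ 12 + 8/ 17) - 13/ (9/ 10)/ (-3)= 2285485325/ 229228272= 9.97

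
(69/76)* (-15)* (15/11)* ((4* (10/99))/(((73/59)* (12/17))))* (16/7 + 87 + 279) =-3716992625/1174789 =-3163.97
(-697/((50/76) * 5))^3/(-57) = 977902425224/5859375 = 166895.35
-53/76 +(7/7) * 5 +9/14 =4.95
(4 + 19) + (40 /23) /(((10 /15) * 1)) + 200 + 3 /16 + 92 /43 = 3606855 /15824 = 227.94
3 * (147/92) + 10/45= 4153/828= 5.02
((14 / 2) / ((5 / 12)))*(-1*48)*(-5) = 4032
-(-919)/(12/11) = 10109/12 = 842.42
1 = 1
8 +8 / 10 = 44 / 5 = 8.80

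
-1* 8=-8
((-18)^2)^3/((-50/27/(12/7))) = -5509980288/175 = -31485601.65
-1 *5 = -5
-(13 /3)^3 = -2197 /27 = -81.37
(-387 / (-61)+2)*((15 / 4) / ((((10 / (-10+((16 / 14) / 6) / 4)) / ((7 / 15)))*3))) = -106381 / 21960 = -4.84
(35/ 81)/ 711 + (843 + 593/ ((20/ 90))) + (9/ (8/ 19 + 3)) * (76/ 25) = 3519.50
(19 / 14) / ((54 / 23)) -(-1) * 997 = 754169 / 756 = 997.58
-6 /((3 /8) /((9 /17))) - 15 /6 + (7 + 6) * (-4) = -2141 /34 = -62.97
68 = 68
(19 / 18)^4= 130321 / 104976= 1.24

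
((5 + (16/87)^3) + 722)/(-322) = -20814599/9219042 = -2.26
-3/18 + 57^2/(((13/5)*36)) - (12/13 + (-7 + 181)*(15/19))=-307505/2964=-103.75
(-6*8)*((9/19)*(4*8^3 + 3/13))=-11502864/247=-46570.30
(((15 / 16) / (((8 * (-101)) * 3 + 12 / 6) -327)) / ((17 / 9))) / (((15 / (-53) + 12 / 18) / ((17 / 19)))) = -21465 / 50977456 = -0.00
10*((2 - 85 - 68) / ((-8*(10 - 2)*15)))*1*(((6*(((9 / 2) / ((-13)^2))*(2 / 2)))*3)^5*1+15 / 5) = 5248033437679 / 1102867934792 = 4.76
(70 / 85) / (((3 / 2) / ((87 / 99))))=812 / 1683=0.48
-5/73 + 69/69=68/73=0.93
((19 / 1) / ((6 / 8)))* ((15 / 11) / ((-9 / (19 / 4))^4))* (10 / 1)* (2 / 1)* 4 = 61902475 / 288684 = 214.43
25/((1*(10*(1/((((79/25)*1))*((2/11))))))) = 79/55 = 1.44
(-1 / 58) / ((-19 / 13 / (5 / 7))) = 65 / 7714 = 0.01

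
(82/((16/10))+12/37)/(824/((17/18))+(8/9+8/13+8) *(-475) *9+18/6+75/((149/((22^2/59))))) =-14829476363/11429893363228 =-0.00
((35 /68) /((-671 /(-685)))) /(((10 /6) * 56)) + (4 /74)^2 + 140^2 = 9794474250991 /499717856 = 19600.01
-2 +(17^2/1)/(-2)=-293/2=-146.50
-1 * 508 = -508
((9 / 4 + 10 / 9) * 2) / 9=121 / 162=0.75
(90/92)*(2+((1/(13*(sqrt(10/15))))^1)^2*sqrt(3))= 135*sqrt(3)/15548+45/23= 1.97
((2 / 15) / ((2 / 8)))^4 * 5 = 4096 / 10125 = 0.40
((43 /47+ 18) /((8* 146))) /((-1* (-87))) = 889 /4775952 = 0.00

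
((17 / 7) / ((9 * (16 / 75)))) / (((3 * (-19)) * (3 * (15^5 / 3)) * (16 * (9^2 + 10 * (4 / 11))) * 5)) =-187 / 43328144160000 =-0.00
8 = 8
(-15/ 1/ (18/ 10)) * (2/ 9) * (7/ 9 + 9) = -18.11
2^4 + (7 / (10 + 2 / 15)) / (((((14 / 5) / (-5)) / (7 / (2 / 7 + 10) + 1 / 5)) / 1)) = 108811 / 7296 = 14.91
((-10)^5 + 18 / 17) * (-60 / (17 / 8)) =815991360 / 289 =2823499.52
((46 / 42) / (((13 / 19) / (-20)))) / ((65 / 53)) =-92644 / 3549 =-26.10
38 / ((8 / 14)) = 66.50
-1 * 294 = -294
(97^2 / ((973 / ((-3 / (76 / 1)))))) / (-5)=28227 / 369740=0.08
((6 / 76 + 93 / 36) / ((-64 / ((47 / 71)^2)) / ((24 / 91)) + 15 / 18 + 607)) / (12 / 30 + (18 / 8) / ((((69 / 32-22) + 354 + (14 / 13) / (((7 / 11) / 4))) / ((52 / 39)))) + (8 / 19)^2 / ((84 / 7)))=0.12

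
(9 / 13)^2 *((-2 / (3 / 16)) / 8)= -108 / 169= -0.64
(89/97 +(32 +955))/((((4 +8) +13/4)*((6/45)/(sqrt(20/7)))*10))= 574968*sqrt(35)/41419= 82.13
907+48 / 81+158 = 1065.59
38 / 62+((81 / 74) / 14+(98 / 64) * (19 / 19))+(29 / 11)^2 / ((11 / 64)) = 14588868383 / 341971168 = 42.66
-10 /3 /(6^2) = -5 /54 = -0.09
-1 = -1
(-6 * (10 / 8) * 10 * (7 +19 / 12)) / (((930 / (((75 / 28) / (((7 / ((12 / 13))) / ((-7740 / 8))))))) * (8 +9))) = 74739375 / 5371184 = 13.91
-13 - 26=-39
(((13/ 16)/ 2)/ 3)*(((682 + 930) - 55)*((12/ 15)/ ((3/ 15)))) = 6747/ 8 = 843.38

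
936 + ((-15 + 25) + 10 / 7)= 6632 / 7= 947.43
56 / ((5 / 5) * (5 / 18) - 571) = -1008 / 10273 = -0.10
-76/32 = -19/8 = -2.38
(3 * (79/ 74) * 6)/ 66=237/ 814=0.29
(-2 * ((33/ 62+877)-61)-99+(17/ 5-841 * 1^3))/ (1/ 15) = -1194894/ 31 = -38544.97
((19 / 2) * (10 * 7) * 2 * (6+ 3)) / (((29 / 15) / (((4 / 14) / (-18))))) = -98.28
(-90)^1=-90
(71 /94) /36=71 /3384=0.02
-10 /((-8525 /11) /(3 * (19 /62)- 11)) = -125 /961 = -0.13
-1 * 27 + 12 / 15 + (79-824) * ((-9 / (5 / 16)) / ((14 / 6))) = 9169.23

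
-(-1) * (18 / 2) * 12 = 108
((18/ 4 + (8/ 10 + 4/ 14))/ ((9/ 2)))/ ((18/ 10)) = 391/ 567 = 0.69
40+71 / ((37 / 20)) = 2900 / 37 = 78.38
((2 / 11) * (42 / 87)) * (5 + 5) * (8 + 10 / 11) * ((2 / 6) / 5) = 5488 / 10527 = 0.52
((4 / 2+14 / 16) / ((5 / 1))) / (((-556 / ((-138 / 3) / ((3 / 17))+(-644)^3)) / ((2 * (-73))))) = -672666781193 / 16680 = -40327744.68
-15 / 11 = -1.36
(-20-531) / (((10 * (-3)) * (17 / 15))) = 551 / 34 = 16.21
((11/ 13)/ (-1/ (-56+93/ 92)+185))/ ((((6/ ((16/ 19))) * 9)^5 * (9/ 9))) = 1823506432/ 432323929251112139163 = 0.00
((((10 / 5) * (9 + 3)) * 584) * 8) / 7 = 112128 / 7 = 16018.29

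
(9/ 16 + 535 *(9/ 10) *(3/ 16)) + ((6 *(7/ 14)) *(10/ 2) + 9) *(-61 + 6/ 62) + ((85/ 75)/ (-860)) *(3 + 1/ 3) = -2631351077/ 1919520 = -1370.84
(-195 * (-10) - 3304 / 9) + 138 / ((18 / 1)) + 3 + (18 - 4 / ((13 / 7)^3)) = 31852940 / 19773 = 1610.93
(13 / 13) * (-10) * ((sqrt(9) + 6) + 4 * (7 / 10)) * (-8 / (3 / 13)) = 12272 / 3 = 4090.67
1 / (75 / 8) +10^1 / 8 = 407 / 300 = 1.36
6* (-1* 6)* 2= -72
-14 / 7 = -2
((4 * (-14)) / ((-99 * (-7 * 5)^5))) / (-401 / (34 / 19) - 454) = 272 / 17125470140625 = 0.00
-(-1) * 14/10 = 7/5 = 1.40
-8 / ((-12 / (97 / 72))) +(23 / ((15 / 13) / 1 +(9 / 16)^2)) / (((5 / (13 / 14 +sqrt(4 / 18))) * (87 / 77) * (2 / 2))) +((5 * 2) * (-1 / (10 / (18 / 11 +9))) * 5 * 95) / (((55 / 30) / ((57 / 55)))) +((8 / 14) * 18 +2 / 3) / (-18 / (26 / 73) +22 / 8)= -48199737498008251 / 16895854580220 +841984 * sqrt(2) / 912195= -2851.45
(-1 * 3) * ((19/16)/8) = -57/128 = -0.45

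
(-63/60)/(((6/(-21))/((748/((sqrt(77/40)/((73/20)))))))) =26061 * sqrt(770)/100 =7231.63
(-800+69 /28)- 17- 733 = -1547.54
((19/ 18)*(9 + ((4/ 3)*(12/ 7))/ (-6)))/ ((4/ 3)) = 6.82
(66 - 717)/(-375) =1.74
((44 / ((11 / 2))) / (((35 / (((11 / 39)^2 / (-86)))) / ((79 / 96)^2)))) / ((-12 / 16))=755161 / 3955573440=0.00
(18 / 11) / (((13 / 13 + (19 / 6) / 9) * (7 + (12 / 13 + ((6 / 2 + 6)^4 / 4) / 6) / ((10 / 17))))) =1010880 / 395267917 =0.00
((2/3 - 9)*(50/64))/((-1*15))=125/288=0.43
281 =281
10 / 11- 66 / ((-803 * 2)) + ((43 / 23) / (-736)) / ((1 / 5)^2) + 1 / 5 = 73857379 / 67965920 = 1.09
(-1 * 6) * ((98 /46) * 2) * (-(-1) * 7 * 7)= -28812 /23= -1252.70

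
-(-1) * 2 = 2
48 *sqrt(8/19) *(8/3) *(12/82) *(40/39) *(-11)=-225280 *sqrt(38)/10127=-137.13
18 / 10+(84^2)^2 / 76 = 62234091 / 95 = 655095.69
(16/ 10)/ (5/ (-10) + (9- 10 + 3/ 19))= -304/ 255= -1.19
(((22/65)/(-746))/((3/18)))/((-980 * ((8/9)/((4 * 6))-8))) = -891/2554210750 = -0.00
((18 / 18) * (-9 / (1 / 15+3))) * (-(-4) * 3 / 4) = -405 / 46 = -8.80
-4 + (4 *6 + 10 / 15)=62 / 3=20.67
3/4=0.75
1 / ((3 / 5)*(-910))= -1 / 546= -0.00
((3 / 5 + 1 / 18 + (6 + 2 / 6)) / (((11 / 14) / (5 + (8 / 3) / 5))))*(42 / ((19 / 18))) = 10232572 / 5225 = 1958.39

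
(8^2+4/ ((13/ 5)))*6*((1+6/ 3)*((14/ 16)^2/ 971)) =93933/ 100984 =0.93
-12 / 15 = -4 / 5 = -0.80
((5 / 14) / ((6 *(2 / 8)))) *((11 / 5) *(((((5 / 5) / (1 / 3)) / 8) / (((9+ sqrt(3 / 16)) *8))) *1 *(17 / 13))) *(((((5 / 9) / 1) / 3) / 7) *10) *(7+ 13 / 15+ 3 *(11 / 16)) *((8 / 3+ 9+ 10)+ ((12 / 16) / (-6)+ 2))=1258879325 / 5693006592 - 1258879325 *sqrt(3) / 204948237312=0.21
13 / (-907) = -13 / 907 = -0.01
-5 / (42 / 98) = -35 / 3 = -11.67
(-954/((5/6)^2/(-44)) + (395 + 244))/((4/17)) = 25960887/100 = 259608.87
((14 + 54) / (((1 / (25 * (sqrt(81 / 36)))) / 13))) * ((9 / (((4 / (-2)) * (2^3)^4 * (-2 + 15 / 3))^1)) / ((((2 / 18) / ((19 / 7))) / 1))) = -296.56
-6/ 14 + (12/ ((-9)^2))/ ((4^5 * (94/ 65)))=-1948729/ 4548096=-0.43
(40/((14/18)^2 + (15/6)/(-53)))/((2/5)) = 179.29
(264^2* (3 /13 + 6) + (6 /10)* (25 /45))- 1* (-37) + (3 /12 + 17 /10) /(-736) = 249321234959 /574080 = 434297.02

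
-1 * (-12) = 12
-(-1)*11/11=1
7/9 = 0.78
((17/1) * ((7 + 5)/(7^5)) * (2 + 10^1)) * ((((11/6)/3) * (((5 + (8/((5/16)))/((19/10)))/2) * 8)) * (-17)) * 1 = -35706528/319333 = -111.82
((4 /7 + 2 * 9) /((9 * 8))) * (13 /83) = 845 /20916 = 0.04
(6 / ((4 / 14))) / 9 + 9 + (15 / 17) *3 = 713 / 51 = 13.98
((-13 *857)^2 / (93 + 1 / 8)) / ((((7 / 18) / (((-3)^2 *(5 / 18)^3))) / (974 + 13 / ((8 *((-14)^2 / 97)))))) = 4742985656383325 / 7359408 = 644479237.51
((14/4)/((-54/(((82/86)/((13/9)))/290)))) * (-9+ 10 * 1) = -287/1945320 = -0.00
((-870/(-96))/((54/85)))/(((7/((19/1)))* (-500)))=-9367/120960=-0.08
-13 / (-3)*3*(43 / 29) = 559 / 29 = 19.28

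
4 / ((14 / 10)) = 20 / 7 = 2.86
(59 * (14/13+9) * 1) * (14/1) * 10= 1082060/13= 83235.38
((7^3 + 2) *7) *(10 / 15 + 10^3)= 2416610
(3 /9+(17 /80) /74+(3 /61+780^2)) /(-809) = -659116641511 /876438240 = -752.04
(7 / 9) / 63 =1 / 81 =0.01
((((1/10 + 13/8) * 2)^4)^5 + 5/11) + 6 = 65822519213653738995241419687061155611/1153433600000000000000000000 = 57066587286.56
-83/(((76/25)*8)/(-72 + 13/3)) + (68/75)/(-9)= 94734281/410400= 230.83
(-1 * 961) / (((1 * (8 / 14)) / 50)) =-168175 / 2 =-84087.50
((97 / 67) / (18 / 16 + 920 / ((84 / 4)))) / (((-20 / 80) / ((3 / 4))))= -48888 / 505783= -0.10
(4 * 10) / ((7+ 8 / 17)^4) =3340840 / 260144641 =0.01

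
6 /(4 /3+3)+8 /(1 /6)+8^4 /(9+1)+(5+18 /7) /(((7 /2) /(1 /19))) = 27782344 /60515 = 459.10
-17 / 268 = -0.06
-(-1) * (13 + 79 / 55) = 794 / 55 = 14.44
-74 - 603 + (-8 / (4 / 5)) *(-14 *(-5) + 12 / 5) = -1401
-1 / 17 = -0.06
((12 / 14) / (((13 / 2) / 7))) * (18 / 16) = 27 / 26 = 1.04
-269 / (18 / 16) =-2152 / 9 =-239.11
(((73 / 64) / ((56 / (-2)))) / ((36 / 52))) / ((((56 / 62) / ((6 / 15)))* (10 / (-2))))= 29419 / 5644800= 0.01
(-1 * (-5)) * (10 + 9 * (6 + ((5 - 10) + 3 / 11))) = 1180 / 11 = 107.27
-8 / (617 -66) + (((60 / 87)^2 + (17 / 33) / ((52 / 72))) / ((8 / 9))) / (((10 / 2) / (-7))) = -86238247 / 45699940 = -1.89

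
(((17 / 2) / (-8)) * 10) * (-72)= 765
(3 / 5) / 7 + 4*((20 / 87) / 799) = 211339 / 2432955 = 0.09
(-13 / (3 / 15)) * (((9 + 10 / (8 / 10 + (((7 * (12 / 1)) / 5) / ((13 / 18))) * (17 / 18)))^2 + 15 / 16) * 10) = -80118350 / 1369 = -58523.27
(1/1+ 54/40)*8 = 94/5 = 18.80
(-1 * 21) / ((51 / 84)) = -588 / 17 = -34.59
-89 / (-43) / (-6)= -89 / 258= -0.34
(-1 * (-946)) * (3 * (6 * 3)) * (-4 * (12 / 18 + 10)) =-2179584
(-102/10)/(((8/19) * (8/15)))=-2907/64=-45.42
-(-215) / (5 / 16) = 688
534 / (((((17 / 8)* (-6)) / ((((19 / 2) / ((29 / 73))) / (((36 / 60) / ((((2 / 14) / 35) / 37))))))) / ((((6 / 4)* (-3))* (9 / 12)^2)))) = 3332961 / 7150472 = 0.47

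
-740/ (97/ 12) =-8880/ 97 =-91.55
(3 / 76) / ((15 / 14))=0.04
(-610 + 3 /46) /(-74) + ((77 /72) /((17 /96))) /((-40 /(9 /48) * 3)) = 57170753 /6944160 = 8.23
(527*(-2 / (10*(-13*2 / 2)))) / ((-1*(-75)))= 527 / 4875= 0.11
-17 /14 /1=-17 /14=-1.21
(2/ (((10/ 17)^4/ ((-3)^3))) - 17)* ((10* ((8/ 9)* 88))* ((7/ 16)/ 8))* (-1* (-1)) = -180185159/ 9000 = -20020.57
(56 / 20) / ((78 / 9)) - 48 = -3099 / 65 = -47.68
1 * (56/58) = 28/29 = 0.97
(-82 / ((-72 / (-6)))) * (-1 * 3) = 41 / 2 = 20.50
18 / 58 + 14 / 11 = 505 / 319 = 1.58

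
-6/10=-3/5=-0.60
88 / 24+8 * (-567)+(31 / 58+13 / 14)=-2759300 / 609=-4530.87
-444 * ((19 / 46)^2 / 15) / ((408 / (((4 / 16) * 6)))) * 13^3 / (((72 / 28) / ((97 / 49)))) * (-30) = 2846496913 / 3021648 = 942.03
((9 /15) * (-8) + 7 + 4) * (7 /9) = 217 /45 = 4.82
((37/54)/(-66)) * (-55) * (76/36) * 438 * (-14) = -1796165/243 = -7391.63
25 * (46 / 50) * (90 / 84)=24.64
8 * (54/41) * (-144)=-62208/41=-1517.27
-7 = -7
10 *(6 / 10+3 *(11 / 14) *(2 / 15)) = 64 / 7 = 9.14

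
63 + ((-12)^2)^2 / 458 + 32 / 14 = 177229 / 1603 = 110.56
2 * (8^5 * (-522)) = -34209792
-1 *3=-3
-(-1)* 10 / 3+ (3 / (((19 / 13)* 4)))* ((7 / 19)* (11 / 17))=254489 / 73644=3.46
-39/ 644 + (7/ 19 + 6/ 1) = 77183/ 12236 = 6.31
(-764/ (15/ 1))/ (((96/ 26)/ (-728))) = 451906/ 45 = 10042.36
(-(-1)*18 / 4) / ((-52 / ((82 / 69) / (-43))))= 123 / 51428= 0.00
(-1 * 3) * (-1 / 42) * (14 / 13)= 1 / 13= 0.08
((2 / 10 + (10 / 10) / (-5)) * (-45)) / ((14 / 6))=0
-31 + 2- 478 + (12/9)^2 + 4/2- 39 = -4880/9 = -542.22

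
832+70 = 902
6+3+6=15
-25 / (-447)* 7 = 0.39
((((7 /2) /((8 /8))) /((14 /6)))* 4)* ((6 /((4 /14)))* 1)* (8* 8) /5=8064 /5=1612.80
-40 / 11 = -3.64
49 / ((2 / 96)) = 2352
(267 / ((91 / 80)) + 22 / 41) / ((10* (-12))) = -438881 / 223860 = -1.96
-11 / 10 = -1.10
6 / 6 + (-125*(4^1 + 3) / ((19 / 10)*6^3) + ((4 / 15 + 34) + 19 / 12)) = 178103 / 5130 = 34.72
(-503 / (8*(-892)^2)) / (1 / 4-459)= 503 / 2920086880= 0.00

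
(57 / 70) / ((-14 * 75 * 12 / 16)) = -19 / 18375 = -0.00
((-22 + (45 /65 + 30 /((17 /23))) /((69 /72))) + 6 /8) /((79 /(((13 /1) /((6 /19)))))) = 8431307 /741336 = 11.37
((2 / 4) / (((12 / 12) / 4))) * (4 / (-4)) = -2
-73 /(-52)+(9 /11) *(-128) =-59101 /572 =-103.32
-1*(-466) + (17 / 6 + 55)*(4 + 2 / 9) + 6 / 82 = 786256 / 1107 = 710.26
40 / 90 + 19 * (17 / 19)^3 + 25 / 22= 1085767 / 71478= 15.19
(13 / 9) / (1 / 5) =65 / 9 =7.22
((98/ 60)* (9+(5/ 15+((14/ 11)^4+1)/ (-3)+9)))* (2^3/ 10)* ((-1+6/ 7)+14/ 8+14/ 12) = 62.07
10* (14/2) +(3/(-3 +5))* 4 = 76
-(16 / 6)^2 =-64 / 9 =-7.11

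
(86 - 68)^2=324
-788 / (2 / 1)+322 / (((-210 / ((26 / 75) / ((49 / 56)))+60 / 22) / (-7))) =-235103894 / 603255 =-389.73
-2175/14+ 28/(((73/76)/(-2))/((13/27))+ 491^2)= -1036112860283/6669237190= -155.36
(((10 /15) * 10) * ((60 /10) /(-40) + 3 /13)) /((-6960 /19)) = -0.00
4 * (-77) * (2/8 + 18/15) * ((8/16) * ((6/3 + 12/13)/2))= -42427/130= -326.36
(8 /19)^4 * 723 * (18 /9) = 5922816 /130321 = 45.45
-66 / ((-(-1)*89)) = -66 / 89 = -0.74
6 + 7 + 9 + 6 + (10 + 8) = 46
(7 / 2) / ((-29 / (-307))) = 37.05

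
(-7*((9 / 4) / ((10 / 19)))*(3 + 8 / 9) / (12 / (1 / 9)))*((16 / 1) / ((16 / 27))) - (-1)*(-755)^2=18239869 / 32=569995.91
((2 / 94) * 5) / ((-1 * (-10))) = 1 / 94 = 0.01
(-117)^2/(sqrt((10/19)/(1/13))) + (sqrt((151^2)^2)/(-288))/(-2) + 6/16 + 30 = 40297/576 + 1053* sqrt(2470)/10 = 5303.27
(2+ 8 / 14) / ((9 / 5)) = 10 / 7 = 1.43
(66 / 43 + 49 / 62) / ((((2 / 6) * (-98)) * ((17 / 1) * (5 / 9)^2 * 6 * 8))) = -502119 / 1776622400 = -0.00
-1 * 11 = -11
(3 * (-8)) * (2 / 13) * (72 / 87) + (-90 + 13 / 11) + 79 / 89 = -33581476 / 369083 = -90.99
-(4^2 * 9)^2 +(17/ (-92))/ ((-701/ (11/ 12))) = -16047673157/ 773904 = -20736.00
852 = 852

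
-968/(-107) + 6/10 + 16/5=6873/535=12.85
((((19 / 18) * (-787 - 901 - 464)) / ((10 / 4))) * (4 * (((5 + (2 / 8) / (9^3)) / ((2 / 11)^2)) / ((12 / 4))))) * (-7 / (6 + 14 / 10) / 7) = 18034684822 / 728271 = 24763.70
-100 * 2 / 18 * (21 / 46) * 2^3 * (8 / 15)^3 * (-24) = 458752 / 3105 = 147.75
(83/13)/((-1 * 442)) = -0.01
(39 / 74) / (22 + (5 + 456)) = 13 / 11914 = 0.00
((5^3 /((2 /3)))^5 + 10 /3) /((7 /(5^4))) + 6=13904571533407157 /672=20691326686617.79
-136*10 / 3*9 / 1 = -4080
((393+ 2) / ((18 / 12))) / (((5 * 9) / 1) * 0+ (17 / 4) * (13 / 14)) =44240 / 663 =66.73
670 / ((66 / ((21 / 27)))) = 2345 / 297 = 7.90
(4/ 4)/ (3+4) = 1/ 7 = 0.14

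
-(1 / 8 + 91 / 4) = -183 / 8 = -22.88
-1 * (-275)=275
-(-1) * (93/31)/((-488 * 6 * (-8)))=1/7808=0.00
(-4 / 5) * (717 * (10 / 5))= -5736 / 5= -1147.20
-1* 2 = -2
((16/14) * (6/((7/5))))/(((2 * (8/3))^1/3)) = 135/49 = 2.76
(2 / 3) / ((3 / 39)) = 26 / 3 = 8.67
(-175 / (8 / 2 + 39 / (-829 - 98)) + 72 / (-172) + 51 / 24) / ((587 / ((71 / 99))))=-115432439 / 2222621496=-0.05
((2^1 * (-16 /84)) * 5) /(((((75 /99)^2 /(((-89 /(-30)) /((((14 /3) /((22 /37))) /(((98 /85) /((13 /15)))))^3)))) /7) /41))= -4702284655348896 /341713400770625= -13.76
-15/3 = -5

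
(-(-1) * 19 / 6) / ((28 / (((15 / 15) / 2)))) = 0.06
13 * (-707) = -9191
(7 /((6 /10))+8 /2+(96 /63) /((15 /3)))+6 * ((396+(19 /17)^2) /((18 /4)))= 16557353 /30345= 545.64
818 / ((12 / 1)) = 409 / 6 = 68.17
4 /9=0.44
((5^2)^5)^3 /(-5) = -186264514923095703125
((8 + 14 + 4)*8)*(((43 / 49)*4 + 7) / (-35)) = -21424 / 343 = -62.46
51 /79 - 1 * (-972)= 76839 /79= 972.65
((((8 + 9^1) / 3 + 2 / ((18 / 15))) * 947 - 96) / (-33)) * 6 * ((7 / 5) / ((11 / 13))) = -3739372 / 1815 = -2060.26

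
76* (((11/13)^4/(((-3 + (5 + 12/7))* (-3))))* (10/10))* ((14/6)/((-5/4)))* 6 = 218092336/5569395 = 39.16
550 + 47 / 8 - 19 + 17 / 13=55971 / 104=538.18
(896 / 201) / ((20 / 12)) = 2.67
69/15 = 23/5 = 4.60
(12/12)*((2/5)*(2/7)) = 4/35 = 0.11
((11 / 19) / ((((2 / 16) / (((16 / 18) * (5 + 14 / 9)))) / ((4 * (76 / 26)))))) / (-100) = -83072 / 26325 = -3.16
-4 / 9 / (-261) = 4 / 2349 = 0.00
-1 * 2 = -2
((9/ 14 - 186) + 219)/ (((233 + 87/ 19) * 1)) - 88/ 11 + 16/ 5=-1471959/ 315980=-4.66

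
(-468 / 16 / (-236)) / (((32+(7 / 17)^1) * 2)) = 0.00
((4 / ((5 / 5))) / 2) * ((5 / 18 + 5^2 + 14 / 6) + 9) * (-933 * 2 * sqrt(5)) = -409898 * sqrt(5) / 3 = -305519.93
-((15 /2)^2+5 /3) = -695 /12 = -57.92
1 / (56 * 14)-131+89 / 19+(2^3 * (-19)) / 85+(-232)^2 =67987597263 / 1266160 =53695.90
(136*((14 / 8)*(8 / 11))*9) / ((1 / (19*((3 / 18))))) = 4933.09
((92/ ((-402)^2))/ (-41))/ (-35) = 23/ 57975435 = 0.00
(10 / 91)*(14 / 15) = 4 / 39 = 0.10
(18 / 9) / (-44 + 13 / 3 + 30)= -6 / 29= -0.21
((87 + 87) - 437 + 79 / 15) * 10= -7732 / 3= -2577.33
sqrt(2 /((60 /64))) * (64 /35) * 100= 1024 * sqrt(30) /21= 267.08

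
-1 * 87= -87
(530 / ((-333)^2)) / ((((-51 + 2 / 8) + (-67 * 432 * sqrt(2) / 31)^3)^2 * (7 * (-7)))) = -566405265437245798456649543674856938211360 / 30775639106022253862333044459231369972746413221810958732424310281 + 31142947023021675253729780039680 * sqrt(2) / 54278023114677696406231118975716701891968982754516682067767743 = -0.00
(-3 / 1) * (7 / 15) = -7 / 5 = -1.40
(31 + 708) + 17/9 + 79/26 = 174079/234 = 743.93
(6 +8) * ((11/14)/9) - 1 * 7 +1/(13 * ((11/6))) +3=-3521/1287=-2.74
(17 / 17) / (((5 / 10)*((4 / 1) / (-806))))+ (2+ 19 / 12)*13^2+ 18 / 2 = 2539 / 12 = 211.58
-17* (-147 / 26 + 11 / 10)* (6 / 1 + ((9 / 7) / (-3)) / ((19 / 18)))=3743808 / 8645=433.06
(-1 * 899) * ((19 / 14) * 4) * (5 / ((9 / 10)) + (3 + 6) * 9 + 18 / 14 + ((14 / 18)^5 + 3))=-1286754500824 / 2893401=-444720.42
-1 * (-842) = 842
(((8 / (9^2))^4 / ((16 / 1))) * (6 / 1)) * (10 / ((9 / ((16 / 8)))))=10240 / 129140163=0.00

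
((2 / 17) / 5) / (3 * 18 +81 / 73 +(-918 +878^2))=0.00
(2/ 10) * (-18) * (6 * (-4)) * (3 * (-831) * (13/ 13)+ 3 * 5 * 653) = 3154464/ 5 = 630892.80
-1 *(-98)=98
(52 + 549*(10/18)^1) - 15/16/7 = 39969/112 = 356.87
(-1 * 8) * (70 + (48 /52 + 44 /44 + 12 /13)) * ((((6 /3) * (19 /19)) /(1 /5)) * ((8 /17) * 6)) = -3636480 /221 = -16454.66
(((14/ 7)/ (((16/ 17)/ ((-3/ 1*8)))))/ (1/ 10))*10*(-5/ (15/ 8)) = 13600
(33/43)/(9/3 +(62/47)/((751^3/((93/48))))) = 5255591430408/20544584723827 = 0.26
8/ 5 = 1.60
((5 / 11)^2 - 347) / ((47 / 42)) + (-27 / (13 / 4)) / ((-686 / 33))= -7848425202 / 25358333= -309.50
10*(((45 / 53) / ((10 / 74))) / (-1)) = -3330 / 53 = -62.83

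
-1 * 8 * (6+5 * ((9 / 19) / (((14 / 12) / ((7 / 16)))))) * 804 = -841788 / 19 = -44304.63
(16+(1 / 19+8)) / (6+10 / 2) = 457 / 209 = 2.19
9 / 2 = 4.50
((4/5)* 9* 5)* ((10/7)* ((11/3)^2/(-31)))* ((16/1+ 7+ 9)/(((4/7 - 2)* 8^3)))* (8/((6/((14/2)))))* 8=6776/93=72.86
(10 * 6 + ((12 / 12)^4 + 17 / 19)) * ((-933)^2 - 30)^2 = 891053871920856 / 19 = 46897572206360.84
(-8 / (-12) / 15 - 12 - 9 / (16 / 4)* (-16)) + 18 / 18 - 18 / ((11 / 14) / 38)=-418523 / 495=-845.50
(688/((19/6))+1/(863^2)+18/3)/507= 3159310117/7174359777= 0.44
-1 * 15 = -15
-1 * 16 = -16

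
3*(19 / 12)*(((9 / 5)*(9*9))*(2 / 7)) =13851 / 70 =197.87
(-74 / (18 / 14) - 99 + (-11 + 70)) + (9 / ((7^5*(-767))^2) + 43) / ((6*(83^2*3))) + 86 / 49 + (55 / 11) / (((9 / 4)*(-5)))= -96.24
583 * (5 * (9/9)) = 2915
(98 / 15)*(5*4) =392 / 3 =130.67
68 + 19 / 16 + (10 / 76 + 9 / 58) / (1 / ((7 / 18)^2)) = 49437485 / 714096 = 69.23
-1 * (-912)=912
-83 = -83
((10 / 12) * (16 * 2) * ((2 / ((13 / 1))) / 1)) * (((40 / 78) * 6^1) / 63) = 6400 / 31941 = 0.20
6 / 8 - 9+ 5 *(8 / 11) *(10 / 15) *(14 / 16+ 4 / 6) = -1787 / 396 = -4.51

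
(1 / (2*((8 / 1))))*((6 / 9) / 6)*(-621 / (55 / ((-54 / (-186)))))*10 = -621 / 2728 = -0.23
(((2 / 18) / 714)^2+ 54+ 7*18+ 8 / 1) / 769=7763173489 / 31754683044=0.24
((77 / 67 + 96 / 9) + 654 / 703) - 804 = -111806533 / 141303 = -791.25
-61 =-61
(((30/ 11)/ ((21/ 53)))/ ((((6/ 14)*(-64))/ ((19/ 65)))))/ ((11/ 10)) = -5035/ 75504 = -0.07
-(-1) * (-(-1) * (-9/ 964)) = -9/ 964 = -0.01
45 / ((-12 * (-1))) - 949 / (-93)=5191 / 372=13.95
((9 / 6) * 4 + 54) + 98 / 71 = 4358 / 71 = 61.38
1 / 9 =0.11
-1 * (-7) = 7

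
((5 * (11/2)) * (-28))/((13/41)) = -31570/13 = -2428.46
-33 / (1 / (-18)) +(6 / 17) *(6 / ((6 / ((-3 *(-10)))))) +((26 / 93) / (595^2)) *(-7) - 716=-524022476 / 4703475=-111.41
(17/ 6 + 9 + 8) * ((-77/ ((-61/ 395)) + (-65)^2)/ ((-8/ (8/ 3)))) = -17144330/ 549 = -31228.29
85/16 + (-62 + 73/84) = -55.82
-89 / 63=-1.41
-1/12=-0.08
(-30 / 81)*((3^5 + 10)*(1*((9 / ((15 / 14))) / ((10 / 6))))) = -7084 / 15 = -472.27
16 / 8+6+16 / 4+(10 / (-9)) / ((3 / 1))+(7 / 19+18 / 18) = 6668 / 513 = 13.00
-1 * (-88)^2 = -7744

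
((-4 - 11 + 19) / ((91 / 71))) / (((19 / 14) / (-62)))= -35216 / 247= -142.57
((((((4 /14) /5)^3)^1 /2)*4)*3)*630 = 864 /1225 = 0.71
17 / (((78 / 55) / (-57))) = -17765 / 26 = -683.27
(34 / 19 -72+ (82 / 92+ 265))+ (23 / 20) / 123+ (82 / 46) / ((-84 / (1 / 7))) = 5154004777 / 26337990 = 195.69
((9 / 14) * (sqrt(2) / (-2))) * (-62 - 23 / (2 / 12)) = 450 * sqrt(2) / 7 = 90.91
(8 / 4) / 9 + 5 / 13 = 71 / 117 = 0.61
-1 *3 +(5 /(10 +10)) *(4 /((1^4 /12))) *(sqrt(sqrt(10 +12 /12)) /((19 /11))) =-3 +132 *11^(1 /4) /19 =9.65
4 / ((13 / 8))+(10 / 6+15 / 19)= 3644 / 741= 4.92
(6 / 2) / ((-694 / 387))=-1161 / 694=-1.67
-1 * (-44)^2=-1936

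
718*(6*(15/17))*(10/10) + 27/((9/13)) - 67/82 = 5352067/1394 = 3839.36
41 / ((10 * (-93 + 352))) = 41 / 2590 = 0.02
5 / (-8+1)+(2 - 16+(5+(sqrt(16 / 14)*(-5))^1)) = -68 / 7 - 10*sqrt(14) / 7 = -15.06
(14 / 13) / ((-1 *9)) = -14 / 117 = -0.12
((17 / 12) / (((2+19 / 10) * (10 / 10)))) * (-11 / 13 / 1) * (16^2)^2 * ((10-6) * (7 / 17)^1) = -50462720 / 1521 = -33177.33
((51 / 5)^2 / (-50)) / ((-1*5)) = 2601 / 6250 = 0.42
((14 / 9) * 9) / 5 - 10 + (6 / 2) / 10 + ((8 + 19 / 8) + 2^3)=459 / 40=11.48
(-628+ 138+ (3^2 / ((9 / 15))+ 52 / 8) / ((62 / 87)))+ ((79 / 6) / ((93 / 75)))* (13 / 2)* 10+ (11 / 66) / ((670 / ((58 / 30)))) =107652056 / 467325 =230.36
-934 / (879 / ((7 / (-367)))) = 6538 / 322593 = 0.02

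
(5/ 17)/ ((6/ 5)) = 25/ 102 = 0.25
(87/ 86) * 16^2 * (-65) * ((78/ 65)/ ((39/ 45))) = -1002240/ 43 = -23307.91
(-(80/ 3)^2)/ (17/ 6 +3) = -2560/ 21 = -121.90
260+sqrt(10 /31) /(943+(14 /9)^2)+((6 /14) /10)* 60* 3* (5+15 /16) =81* sqrt(310) /2373949+17125 /56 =305.80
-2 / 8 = -1 / 4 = -0.25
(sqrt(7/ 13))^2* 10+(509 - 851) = -4376/ 13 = -336.62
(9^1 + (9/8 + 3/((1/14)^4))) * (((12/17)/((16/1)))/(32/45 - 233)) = -124478775/5686432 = -21.89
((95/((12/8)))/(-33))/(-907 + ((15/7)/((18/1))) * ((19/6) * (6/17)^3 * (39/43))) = 280974470/132784854939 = 0.00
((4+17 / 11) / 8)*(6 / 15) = 61 / 220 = 0.28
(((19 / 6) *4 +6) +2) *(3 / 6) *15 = 155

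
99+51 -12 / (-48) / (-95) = 56999 / 380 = 150.00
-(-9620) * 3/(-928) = -7215/232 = -31.10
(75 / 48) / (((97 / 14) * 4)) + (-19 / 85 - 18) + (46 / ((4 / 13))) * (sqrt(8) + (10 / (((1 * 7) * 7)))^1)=159572971 / 12928160 + 299 * sqrt(2)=435.19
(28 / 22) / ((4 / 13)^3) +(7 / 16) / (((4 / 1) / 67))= 35917 / 704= 51.02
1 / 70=0.01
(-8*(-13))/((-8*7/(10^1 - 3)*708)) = -0.02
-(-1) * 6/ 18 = 1/ 3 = 0.33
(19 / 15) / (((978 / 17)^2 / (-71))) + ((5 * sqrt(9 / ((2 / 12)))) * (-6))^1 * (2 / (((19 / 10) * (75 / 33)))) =-792 * sqrt(6) / 19 - 389861 / 14347260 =-102.13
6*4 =24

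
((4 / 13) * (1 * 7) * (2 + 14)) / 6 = 224 / 39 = 5.74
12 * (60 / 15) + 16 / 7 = 352 / 7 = 50.29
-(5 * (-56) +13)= 267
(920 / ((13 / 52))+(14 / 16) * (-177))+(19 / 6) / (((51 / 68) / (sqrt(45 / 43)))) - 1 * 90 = 38 * sqrt(215) / 129+27481 / 8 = 3439.44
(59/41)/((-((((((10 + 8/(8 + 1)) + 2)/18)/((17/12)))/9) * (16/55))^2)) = -3045704609475/564936704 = -5391.23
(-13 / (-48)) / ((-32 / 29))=-377 / 1536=-0.25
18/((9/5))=10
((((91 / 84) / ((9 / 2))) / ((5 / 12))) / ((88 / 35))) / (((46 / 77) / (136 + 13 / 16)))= 1394393 / 26496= 52.63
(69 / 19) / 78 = 23 / 494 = 0.05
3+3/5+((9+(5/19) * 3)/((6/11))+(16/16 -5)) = 1667/95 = 17.55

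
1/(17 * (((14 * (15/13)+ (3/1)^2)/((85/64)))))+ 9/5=188677/104640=1.80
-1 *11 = -11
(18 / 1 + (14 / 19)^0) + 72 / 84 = 139 / 7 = 19.86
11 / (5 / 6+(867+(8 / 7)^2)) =3234 / 255527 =0.01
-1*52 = -52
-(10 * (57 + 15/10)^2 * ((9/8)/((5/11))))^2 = -1836596854521/256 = -7174206462.97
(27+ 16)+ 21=64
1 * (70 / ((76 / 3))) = 105 / 38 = 2.76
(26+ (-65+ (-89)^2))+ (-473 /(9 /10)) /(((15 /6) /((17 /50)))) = 1757368 /225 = 7810.52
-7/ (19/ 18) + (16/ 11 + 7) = 381/ 209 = 1.82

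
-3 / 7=-0.43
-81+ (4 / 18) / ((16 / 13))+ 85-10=-419 / 72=-5.82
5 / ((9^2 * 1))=5 / 81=0.06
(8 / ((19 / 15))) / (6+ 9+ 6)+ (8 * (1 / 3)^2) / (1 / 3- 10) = 0.21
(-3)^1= -3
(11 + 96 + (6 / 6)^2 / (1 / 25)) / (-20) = -6.60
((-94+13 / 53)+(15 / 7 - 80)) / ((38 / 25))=-795850 / 7049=-112.90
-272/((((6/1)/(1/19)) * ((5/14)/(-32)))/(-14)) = -852992/285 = -2992.95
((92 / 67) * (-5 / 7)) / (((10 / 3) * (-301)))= 0.00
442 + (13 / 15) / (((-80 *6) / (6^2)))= 88387 / 200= 441.94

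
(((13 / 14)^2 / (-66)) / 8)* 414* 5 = -58305 / 17248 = -3.38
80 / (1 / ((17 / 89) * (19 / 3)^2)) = 490960 / 801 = 612.93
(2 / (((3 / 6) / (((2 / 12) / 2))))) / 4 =1 / 12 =0.08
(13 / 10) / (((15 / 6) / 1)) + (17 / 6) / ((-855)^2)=0.52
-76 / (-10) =38 / 5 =7.60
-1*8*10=-80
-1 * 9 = -9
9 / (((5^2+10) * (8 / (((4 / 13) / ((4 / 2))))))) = 9 / 1820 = 0.00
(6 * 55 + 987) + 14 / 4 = 2641 / 2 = 1320.50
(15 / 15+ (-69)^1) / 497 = -68 / 497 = -0.14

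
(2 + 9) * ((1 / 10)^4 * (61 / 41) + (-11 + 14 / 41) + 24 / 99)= -114.58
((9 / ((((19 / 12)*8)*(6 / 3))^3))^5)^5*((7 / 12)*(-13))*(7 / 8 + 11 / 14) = -175979421660320334004552287524046111935863676729154220998743529 / 36827259274413935902886789868030306547033299891250476531093210326197032591287208405141757937856694589034741076309590114978108380504764587180032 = -0.00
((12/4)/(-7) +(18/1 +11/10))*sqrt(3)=1307*sqrt(3)/70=32.34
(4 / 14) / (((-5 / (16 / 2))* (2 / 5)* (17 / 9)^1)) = -72 / 119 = -0.61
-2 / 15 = -0.13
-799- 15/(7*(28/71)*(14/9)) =-2202041/2744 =-802.49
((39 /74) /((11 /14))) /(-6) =-91 /814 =-0.11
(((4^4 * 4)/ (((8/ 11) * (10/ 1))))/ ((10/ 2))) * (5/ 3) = 704/ 15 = 46.93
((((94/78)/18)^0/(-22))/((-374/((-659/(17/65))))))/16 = -0.02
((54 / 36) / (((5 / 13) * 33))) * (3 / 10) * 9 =351 / 1100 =0.32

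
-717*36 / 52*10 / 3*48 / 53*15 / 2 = -7743600 / 689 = -11238.90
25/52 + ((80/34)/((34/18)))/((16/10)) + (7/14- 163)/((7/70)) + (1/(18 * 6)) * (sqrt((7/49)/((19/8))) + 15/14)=-3074579665/1893528 + sqrt(266)/7182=-1623.73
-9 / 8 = -1.12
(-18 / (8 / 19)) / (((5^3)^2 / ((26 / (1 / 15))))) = -6669 / 6250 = -1.07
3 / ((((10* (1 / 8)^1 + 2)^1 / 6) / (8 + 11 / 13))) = 8280 / 169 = 48.99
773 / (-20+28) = 773 / 8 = 96.62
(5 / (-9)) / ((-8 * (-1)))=-5 / 72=-0.07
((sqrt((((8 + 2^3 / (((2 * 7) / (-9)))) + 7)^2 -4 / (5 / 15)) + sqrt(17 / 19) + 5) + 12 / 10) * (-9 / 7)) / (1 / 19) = -9 * sqrt(931 * sqrt(323) + 1594898) / 49 -1026 / 35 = -262.49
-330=-330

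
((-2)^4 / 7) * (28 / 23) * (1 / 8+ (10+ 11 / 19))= 13016 / 437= 29.78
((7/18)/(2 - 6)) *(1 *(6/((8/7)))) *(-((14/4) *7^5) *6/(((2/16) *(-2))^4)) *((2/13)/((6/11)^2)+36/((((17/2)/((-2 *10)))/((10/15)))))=-5132586803932/1989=-2580486075.38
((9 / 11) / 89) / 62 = 9 / 60698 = 0.00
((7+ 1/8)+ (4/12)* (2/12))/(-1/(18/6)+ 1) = 10.77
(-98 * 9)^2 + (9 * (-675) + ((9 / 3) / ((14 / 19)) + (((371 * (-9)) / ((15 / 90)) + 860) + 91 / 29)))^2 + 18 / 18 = 105153156905189 / 164836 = 637925919.73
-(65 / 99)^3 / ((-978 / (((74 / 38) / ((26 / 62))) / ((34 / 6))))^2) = -2137864625 / 10758353952852396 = -0.00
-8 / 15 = -0.53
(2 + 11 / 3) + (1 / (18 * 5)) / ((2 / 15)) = 23 / 4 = 5.75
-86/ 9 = -9.56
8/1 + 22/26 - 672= -8621/13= -663.15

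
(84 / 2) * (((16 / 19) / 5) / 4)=168 / 95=1.77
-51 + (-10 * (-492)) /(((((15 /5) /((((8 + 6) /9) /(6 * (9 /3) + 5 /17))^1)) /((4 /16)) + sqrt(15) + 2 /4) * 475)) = -5492693645961 /107854657955 - 55737696 * sqrt(15) /107854657955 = -50.93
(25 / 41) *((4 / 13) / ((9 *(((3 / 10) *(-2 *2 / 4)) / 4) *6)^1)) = -2000 / 43173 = -0.05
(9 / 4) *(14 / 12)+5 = 61 / 8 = 7.62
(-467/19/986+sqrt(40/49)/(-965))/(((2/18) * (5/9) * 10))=-0.04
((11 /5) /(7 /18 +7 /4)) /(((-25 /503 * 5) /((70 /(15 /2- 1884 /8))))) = 3018 /2375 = 1.27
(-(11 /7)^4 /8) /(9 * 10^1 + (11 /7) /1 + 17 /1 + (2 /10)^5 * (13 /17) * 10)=-155560625 /22158299408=-0.01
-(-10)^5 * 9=900000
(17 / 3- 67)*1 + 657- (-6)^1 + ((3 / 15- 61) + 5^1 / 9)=24364 / 45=541.42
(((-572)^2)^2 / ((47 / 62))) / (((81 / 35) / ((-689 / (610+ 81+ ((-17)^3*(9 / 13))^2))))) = -3633811.64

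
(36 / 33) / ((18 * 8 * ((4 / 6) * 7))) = 1 / 616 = 0.00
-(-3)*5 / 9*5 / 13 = 25 / 39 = 0.64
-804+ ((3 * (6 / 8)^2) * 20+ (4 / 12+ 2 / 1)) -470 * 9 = -4997.92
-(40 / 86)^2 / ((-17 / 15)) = 6000 / 31433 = 0.19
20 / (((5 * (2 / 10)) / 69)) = 1380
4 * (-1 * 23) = -92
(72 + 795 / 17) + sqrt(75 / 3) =2104 / 17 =123.76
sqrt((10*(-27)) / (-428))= 3*sqrt(3210) / 214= 0.79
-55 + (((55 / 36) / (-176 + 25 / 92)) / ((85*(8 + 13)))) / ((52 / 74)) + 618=760364620937 / 1350558846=563.00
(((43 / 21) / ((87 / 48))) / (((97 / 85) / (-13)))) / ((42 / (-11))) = 3.37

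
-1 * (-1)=1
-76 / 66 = -38 / 33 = -1.15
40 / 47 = 0.85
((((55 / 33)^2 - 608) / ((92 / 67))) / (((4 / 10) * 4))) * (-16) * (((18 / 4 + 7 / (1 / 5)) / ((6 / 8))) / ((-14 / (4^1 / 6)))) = -144154855 / 13041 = -11053.97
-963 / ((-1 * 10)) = 963 / 10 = 96.30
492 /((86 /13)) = 3198 /43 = 74.37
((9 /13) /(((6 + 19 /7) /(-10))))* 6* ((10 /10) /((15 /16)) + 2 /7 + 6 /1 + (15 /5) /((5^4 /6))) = -3487608 /99125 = -35.18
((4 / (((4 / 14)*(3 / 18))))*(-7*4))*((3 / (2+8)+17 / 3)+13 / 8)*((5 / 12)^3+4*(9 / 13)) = -2849441287 / 56160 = -50737.91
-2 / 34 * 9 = -0.53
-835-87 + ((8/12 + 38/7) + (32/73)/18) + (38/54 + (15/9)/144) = -67341511/73584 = -915.17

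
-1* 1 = -1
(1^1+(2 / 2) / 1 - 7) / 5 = -1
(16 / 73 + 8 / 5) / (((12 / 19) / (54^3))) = 165547152 / 365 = 453553.84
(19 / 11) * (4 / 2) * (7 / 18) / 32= 133 / 3168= 0.04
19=19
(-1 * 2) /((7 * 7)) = -2 /49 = -0.04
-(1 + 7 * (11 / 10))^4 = -5728.98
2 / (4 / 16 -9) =-0.23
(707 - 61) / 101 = 646 / 101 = 6.40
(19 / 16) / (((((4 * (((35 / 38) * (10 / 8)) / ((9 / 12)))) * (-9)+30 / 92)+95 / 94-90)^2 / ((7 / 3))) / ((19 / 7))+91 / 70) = 761440190405 / 2098087201675496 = 0.00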